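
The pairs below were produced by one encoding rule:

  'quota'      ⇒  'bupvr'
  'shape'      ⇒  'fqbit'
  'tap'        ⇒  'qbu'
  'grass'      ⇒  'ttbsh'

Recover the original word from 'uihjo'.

The output letters match the input read backwards, each shifted +1: quota reversed is atouq. The word is reversed, then every letter is shifted forward by 1.
Undoing it on uihjo: shift back: u−1=t, i−1=h, h−1=g, j−1=i, o−1=n → thgin; then reverse → night.

night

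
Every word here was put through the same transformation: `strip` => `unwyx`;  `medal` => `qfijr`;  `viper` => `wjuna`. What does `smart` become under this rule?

The output letters match the input read backwards, each shifted +5: strip reversed is pirts. The word is reversed, then every letter is shifted forward by 5.
For smart: reverse → trams; then shift: t+5=y, r+5=w, a+5=f, m+5=r, s+5=x.

ywfrx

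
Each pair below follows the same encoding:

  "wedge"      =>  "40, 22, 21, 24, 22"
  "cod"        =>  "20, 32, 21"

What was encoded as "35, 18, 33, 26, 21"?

w is letter #23 and maps to 40: an offset of 17. Each letter is replaced by its alphabet position (a=1..z=26) + 17.
Decoding 35, 18, 33, 26, 21: 35→(35−17)÷1=18=r, 18→(18−17)÷1=1=a, 33→(33−17)÷1=16=p, 26→(26−17)÷1=9=i, 21→(21−17)÷1=4=d.

rapid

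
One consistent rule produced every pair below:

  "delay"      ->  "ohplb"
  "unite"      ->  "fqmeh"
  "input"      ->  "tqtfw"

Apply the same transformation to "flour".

Shifts by position in delay: pos 0: d→o (+11), pos 1: e→h (+3), pos 2: l→p (+4), pos 3: a→l (+11), pos 4: y→b (+3) — repeating every 3. A repeating key of period 3 is used — shifts +11, +3, +4 over and over.
On flour: f+11=q, l+3=o, o+4=s, u+11=f, r+3=u.

qosfu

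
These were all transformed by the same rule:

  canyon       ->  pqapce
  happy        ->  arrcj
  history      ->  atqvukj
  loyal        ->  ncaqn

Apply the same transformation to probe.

gdqtr

Read the word backwards and shift each letter +2.
For probe: reverse → eborp; then shift: e+2=g, b+2=d, o+2=q, r+2=t, p+2=r.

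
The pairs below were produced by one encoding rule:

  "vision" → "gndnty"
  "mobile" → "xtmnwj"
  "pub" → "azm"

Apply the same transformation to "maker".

xfvjc

The shift depends on letter class: consonant v→g is +11, but vowel i→n is +5. The rule splits by letter class: vowels +5, consonants +11.
On maker: m(cons)+11=x, a(vowel)+5=f, k(cons)+11=v, e(vowel)+5=j, r(cons)+11=c.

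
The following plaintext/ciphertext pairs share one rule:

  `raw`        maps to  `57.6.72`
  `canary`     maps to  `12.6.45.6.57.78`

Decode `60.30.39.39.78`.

r(#18)→57 and a(#1)→6: differences scale by 3, so n = 3·pos + 3. With a=1..z=26, the number is 3·pos + 3.
Reversing it on 60.30.39.39.78: 60→(60−3)÷3=19=s, 30→(30−3)÷3=9=i, 39→(39−3)÷3=12=l, 39→(39−3)÷3=12=l, 78→(78−3)÷3=25=y.

silly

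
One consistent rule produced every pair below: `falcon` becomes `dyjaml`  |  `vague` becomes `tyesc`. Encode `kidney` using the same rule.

igblcw

Compare letters: f→d is +24, a→y is +24, l→j is +24 — a constant shift. Every letter moves 24 places later in the alphabet, wrapping around z→a.
On kidney: k+24=i, i+24=g, d+24=b, n+24=l, e+24=c, y+24=w.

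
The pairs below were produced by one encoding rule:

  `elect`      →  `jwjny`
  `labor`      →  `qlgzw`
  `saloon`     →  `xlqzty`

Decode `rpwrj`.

A repeating key of period 2 is used — shifts +5, +11 over and over.
Reversing it on rpwrj: r−5=m, p−11=e, w−5=r, r−11=g, j−5=e.

merge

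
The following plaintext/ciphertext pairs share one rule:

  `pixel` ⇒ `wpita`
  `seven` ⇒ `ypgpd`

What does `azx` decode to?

The output letters match the input read backwards, each shifted +11: pixel reversed is lexip. Two steps: reverse the string, then apply a Caesar shift of +11.
Decoding azx: shift back: a−11=p, z−11=o, x−11=m → pom; then reverse → mop.

mop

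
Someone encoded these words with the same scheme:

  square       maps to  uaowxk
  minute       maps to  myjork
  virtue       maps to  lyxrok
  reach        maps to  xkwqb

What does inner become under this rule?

Treating letters as 0–25, the rule is x ↦ 23x + 22 (mod 26).
Applying it to inner: i(8)→23·8+22≡24=y; n(13)→23·13+22≡9=j; n(13)→23·13+22≡9=j; e(4)→23·4+22≡10=k; r(17)→23·17+22≡23=x (all mod 26).

yjjkx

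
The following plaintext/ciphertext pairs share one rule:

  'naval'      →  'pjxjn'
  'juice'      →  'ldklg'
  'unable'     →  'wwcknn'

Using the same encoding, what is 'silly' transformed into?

urnua

Shifts by position in naval: pos 0: n→p (+2), pos 1: a→j (+9), pos 2: v→x (+2), pos 3: a→j (+9) — repeating every 2. The shifts repeat in a cycle of length 2: positions 0,1,… shift by +2, +9, then the pattern repeats.
Applying it to silly: s+2=u, i+9=r, l+2=n, l+9=u, y+2=a.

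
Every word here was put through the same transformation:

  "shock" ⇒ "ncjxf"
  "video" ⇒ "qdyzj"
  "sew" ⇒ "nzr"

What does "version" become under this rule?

qzmndji

It's a constant shift of +21 (ROT21).
On version: v+21=q, e+21=z, r+21=m, s+21=n, i+21=d, o+21=j, n+21=i.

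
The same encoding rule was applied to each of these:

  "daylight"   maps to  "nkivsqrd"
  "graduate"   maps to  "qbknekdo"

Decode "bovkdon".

related

This is a Caesar cipher with shift 10.
Reversing it on bovkdon: b−10=r, o−10=e, v−10=l, k−10=a, d−10=t, o−10=e, n−10=d.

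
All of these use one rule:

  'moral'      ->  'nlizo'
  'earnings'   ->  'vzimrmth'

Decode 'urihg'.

first

Each pair mirrors across the alphabet (m↔n, o↔l, r↔i): positions sum to 25. Each letter is replaced by its mirror in the alphabet: a↔z, b↔y, c↔x, and so on (the Atbash cipher).
Reversing it on urihg: u↔f, r↔i, i↔r, h↔s, g↔t.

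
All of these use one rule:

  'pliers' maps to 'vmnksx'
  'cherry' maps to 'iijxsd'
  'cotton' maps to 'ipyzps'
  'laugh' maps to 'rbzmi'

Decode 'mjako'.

given

Shifts by position in pliers: pos 0: p→v (+6), pos 1: l→m (+1), pos 2: i→n (+5), pos 3: e→k (+6), pos 4: r→s (+1), pos 5: s→x (+5) — repeating every 3. The shifts repeat in a cycle of length 3: positions 0,1,… shift by +6, +1, +5, then the pattern repeats.
Reversing it on mjako: m−6=g, j−1=i, a−5=v, k−6=e, o−1=n.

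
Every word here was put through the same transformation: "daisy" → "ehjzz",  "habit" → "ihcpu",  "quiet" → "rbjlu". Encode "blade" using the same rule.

csbkf

Shifts by position in daisy: pos 0: d→e (+1), pos 1: a→h (+7), pos 2: i→j (+1), pos 3: s→z (+7) — repeating every 2. The shifts repeat in a cycle of length 2: positions 0,1,… shift by +1, +7, then the pattern repeats.
Applying it to blade: b+1=c, l+7=s, a+1=b, d+7=k, e+1=f.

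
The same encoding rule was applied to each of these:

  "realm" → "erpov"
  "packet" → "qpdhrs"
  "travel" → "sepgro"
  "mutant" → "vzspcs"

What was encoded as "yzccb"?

funny

Treating letters as 0–25, the rule is x ↦ 7x + 15 (mod 26).
Reversing it on yzccb: y(24)→15·(24−15)≡5=f; z(25)→15·(25−15)≡20=u; c(2)→15·(2−15)≡13=n; c(2)→15·(2−15)≡13=n; b(1)→15·(1−15)≡24=y (all mod 26).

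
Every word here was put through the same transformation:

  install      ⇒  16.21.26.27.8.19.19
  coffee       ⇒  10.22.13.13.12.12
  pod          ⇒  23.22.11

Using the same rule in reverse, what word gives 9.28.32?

i is letter #9 and maps to 16: an offset of 7. Letters become their 1-based position plus 7 (so a→8, b→9, …).
Undoing it on 9.28.32: 9→(9−7)÷1=2=b, 28→(28−7)÷1=21=u, 32→(32−7)÷1=25=y.

buy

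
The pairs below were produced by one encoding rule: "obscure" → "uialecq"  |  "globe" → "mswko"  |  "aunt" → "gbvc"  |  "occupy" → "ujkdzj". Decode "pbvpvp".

Each letter shifts forward by (position + 6), i.e. 6, 7, 8, … — the shift grows by one for each successive letter.
Decoding pbvpvp: p−6=j, b−7=u, v−8=n, p−9=g, v−10=l, p−11=e.

jungle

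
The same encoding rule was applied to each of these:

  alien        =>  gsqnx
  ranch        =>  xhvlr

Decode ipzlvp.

In alien: a→g is +6, l→s is +7, i→q is +8, e→n is +9 — the shift increases by 1 each position. The shift increases by 1 at each position, starting from +6: 6, 7, 8, ….
Undoing it on ipzlvp: i−6=c, p−7=i, z−8=r, l−9=c, v−10=l, p−11=e.

circle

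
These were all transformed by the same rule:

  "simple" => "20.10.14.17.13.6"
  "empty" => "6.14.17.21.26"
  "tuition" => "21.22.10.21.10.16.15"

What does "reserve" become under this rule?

19.6.20.6.19.23.6

s is letter #19 and maps to 20: an offset of 1. Each letter is replaced by its alphabet position (a=1..z=26) + 1.
On reserve: r=18→19, e=5→6, s=19→20, e=5→6, r=18→19, v=22→23, e=5→6.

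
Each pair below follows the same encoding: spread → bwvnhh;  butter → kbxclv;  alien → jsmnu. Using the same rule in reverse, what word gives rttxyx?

import

Shifts by position in spread: pos 0: s→b (+9), pos 1: p→w (+7), pos 2: r→v (+4), pos 3: e→n (+9), pos 4: a→h (+7), pos 5: d→h (+4) — repeating every 3. It's a Vigenère-style cipher with numeric key [9,7,4]: position i shifts by key[i mod 3].
Decoding rttxyx: r−9=i, t−7=m, t−4=p, x−9=o, y−7=r, x−4=t.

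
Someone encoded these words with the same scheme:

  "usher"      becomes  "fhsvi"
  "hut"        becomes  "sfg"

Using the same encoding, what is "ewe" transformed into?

vdv

This is the alphabet-reversal cipher (Atbash): a becomes z, b becomes y, etc.
Applying it to ewe: e↔v, w↔d, e↔v.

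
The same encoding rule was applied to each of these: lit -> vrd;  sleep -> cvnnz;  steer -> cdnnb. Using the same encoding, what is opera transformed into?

xznbj

The shift depends on letter class: consonant l→v is +10, but vowel i→r is +9. Two shifts are in play — +9 for a/e/i/o/u, +10 for every other letter.
For opera: o(vowel)+9=x, p(cons)+10=z, e(vowel)+9=n, r(cons)+10=b, a(vowel)+9=j.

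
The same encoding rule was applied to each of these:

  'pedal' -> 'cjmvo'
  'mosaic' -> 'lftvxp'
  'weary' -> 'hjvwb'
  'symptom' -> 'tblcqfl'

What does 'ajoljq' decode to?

p(15)→c(2) and e(4)→j(9) fit y≡23x+21 (mod 26); the inverse of 23 mod 26 is 17. Treating letters as 0–25, the rule is x ↦ 23x + 21 (mod 26).
Reversing it on ajoljq: a(0)→17·(0−21)≡7=h; j(9)→17·(9−21)≡4=e; o(14)→17·(14−21)≡11=l; l(11)→17·(11−21)≡12=m; j(9)→17·(9−21)≡4=e; q(16)→17·(16−21)≡19=t (all mod 26).

helmet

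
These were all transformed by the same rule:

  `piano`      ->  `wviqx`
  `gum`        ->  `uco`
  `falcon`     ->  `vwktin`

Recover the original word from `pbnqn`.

fifth

The output letters match the input read backwards, each shifted +8: piano reversed is onaip. Read the word backwards and shift each letter +8.
Undoing it on pbnqn: shift back: p−8=h, b−8=t, n−8=f, q−8=i, n−8=f → htfif; then reverse → fifth.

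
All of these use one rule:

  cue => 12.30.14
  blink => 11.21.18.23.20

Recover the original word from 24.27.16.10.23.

c is letter #3 and maps to 12: an offset of 9. Each letter is replaced by its alphabet position (a=1..z=26) + 9.
Decoding 24.27.16.10.23: 24→(24−9)÷1=15=o, 27→(27−9)÷1=18=r, 16→(16−9)÷1=7=g, 10→(10−9)÷1=1=a, 23→(23−9)÷1=14=n.

organ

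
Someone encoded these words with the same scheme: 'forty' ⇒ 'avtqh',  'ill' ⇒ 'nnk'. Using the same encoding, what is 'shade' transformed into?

gfcju

The output letters match the input read backwards, each shifted +2: forty reversed is ytrof. The word is reversed, then every letter is shifted forward by 2.
On shade: reverse → edahs; then shift: e+2=g, d+2=f, a+2=c, h+2=j, s+2=u.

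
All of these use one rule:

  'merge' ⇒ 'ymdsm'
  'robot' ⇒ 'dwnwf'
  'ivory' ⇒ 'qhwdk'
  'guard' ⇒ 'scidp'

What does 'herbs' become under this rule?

tmdne

The shift depends on letter class: consonant m→y is +12, but vowel e→m is +8. Two shifts are in play — +8 for a/e/i/o/u, +12 for every other letter.
On herbs: h(cons)+12=t, e(vowel)+8=m, r(cons)+12=d, b(cons)+12=n, s(cons)+12=e.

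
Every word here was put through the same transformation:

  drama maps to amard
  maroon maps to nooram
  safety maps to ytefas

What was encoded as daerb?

bread

The output letters match the input read backwards: drama reversed is amard. It's just the letters in reverse order.
Undoing it on daerb: then reverse → bread.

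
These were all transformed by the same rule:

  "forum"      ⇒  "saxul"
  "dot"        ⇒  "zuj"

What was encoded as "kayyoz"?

tissue

The output letters match the input read backwards, each shifted +6: forum reversed is murof. Two steps: reverse the string, then apply a Caesar shift of +6.
Undoing it on kayyoz: shift back: k−6=e, a−6=u, y−6=s, y−6=s, o−6=i, z−6=t → eussit; then reverse → tissue.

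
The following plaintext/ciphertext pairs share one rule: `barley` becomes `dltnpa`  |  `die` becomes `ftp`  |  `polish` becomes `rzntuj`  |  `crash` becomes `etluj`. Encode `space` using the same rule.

urlep

The shift depends on letter class: consonant b→d is +2, but vowel a→l is +11. Two shifts are in play — +11 for a/e/i/o/u, +2 for every other letter.
For space: s(cons)+2=u, p(cons)+2=r, a(vowel)+11=l, c(cons)+2=e, e(vowel)+11=p.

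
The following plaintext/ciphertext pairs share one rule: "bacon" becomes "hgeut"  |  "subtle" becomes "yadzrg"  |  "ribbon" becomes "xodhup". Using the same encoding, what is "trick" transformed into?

zxkiq

Shifts by position in bacon: pos 0: b→h (+6), pos 1: a→g (+6), pos 2: c→e (+2), pos 3: o→u (+6), pos 4: n→t (+6) — repeating every 3. A repeating key of period 3 is used — shifts +6, +6, +2 over and over.
For trick: t+6=z, r+6=x, i+2=k, c+6=i, k+6=q.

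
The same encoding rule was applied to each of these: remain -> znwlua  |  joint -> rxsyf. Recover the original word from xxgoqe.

powder

In remain: r→z is +8, e→n is +9, m→w is +10, a→l is +11 — the shift increases by 1 each position. The shift increases by 1 at each position, starting from +8: 8, 9, 10, ….
Reversing it on xxgoqe: x−8=p, x−9=o, g−10=w, o−11=d, q−12=e, e−13=r.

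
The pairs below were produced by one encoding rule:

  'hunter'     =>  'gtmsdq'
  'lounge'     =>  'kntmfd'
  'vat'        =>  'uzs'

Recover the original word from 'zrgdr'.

ashes

Compare letters: h→g is +25, u→t is +25, n→m is +25 — a constant shift. Every letter moves 25 places later in the alphabet, wrapping around z→a.
Decoding zrgdr: z−25=a, r−25=s, g−25=h, d−25=e, r−25=s.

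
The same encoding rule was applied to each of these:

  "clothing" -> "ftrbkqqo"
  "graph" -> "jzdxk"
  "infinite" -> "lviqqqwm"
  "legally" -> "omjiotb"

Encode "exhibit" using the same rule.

Shifts by position in clothing: pos 0: c→f (+3), pos 1: l→t (+8), pos 2: o→r (+3), pos 3: t→b (+8) — repeating every 2. The shifts repeat in a cycle of length 2: positions 0,1,… shift by +3, +8, then the pattern repeats.
Applying it to exhibit: e+3=h, x+8=f, h+3=k, i+8=q, b+3=e, i+8=q, t+3=w.

hfkqeqw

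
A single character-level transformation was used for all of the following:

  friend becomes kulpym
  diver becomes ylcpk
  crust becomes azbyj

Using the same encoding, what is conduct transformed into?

The output letters match the input read backwards, each shifted +7: friend reversed is dneirf. The word is reversed, then every letter is shifted forward by 7.
For conduct: reverse → tcudnoc; then shift: t+7=a, c+7=j, u+7=b, d+7=k, n+7=u, o+7=v, c+7=j.

ajbkuvj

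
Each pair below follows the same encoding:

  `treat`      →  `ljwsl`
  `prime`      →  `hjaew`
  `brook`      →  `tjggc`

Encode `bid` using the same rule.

tav

Compare letters: t→l is +18, r→j is +18, e→w is +18 — a constant shift. Every letter moves 18 places later in the alphabet, wrapping around z→a.
Applying it to bid: b+18=t, i+18=a, d+18=v.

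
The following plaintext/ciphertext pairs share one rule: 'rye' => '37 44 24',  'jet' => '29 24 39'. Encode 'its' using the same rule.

r is letter #18 and maps to 37: an offset of 19. Letters become their 1-based position plus 19 (so a→20, b→21, …).
Applying it to its: i=9→28, t=20→39, s=19→38.

28 39 38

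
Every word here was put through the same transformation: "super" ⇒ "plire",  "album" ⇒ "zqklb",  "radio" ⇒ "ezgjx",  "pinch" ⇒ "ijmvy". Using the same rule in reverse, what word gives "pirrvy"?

speech

s(18)→p(15) and u(20)→l(11) fit y≡11x+25 (mod 26); the inverse of 11 mod 26 is 19. This is an affine cipher: with a=0,…,z=25, each position x becomes (11x+25) mod 26.
Undoing it on pirrvy: p(15)→19·(15−25)≡18=s; i(8)→19·(8−25)≡15=p; r(17)→19·(17−25)≡4=e; r(17)→19·(17−25)≡4=e; v(21)→19·(21−25)≡2=c; y(24)→19·(24−25)≡7=h (all mod 26).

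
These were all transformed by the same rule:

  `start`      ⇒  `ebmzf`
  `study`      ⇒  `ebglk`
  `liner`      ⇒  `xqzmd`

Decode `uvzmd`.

inner

Shifts by position in start: pos 0: s→e (+12), pos 1: t→b (+8), pos 2: a→m (+12), pos 3: r→z (+8) — repeating every 2. A repeating key of period 2 is used — shifts +12, +8 over and over.
Decoding uvzmd: u−12=i, v−8=n, z−12=n, m−8=e, d−12=r.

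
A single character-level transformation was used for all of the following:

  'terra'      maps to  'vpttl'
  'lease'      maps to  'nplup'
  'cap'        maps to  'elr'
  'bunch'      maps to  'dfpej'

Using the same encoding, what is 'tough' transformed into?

The shift depends on letter class: consonant t→v is +2, but vowel e→p is +11. Vowels shift forward by 11 and consonants shift forward by 2.
For tough: t(cons)+2=v, o(vowel)+11=z, u(vowel)+11=f, g(cons)+2=i, h(cons)+2=j.

vzfij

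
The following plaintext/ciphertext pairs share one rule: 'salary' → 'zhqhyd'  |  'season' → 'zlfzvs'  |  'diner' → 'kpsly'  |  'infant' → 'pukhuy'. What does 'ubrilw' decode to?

number

A repeating key of period 3 is used — shifts +7, +7, +5 over and over.
Decoding ubrilw: u−7=n, b−7=u, r−5=m, i−7=b, l−7=e, w−5=r.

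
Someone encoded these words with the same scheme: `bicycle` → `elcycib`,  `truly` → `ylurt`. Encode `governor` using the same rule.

ronrevog

The output letters match the input read backwards: bicycle reversed is elcycib. The word is simply reversed.
On governor: reverse → ronrevog.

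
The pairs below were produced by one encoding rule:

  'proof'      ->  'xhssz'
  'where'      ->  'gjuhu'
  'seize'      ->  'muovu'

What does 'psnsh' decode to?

This is an affine cipher: with a=0,…,z=25, each position x becomes (5x+0) mod 26.
Undoing it on psnsh: p(15)→21·(15−0)≡3=d; s(18)→21·(18−0)≡14=o; n(13)→21·(13−0)≡13=n; s(18)→21·(18−0)≡14=o; h(7)→21·(7−0)≡17=r (all mod 26).

donor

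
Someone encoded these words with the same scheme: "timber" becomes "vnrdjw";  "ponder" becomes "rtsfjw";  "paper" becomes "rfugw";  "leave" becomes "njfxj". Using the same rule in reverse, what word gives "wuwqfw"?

uproar

Shifts by position in timber: pos 0: t→v (+2), pos 1: i→n (+5), pos 2: m→r (+5), pos 3: b→d (+2), pos 4: e→j (+5), pos 5: r→w (+5) — repeating every 3. The shifts repeat in a cycle of length 3: positions 0,1,… shift by +2, +5, +5, then the pattern repeats.
Undoing it on wuwqfw: w−2=u, u−5=p, w−5=r, q−2=o, f−5=a, w−5=r.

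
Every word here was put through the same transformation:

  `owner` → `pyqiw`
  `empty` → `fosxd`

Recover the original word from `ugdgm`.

In owner: o→p is +1, w→y is +2, n→q is +3, e→i is +4 — the shift increases by 1 each position. The shift increases by 1 at each position, starting from +1: 1, 2, 3, ….
Undoing it on ugdgm: u−1=t, g−2=e, d−3=a, g−4=c, m−5=h.

teach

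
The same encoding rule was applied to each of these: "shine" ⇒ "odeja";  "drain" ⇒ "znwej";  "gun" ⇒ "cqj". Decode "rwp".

Compare letters: s→o is +22, h→d is +22, i→e is +22 — a constant shift. It's a constant shift of +22 (ROT22).
Undoing it on rwp: r−22=v, w−22=a, p−22=t.

vat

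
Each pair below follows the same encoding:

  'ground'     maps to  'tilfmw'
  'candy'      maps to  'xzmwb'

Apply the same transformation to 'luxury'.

ofcfib

Each pair mirrors across the alphabet (g↔t, r↔i, o↔l): positions sum to 25. Letters are reflected about the middle of the alphabet (position → 25−position): Atbash.
For luxury: l↔o, u↔f, x↔c, u↔f, r↔i, y↔b.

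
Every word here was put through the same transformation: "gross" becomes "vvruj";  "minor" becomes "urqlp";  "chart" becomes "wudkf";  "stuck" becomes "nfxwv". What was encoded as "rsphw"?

tempo

The output letters match the input read backwards, each shifted +3: gross reversed is ssorg. Read the word backwards and shift each letter +3.
Undoing it on rsphw: shift back: r−3=o, s−3=p, p−3=m, h−3=e, w−3=t → opmet; then reverse → tempo.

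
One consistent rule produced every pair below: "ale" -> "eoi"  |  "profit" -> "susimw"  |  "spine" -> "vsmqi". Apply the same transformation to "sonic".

The shift depends on letter class: consonant l→o is +3, but vowel a→e is +4. Vowels shift forward by 4 and consonants shift forward by 3.
For sonic: s(cons)+3=v, o(vowel)+4=s, n(cons)+3=q, i(vowel)+4=m, c(cons)+3=f.

vsqmf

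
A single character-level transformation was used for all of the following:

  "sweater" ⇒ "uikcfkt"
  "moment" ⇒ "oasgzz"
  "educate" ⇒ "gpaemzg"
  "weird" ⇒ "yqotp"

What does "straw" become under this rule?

Shifts by position in sweater: pos 0: s→u (+2), pos 1: w→i (+12), pos 2: e→k (+6), pos 3: a→c (+2), pos 4: t→f (+12), pos 5: e→k (+6) — repeating every 3. It's a Vigenère-style cipher with numeric key [2,12,6]: position i shifts by key[i mod 3].
Applying it to straw: s+2=u, t+12=f, r+6=x, a+2=c, w+12=i.

ufxci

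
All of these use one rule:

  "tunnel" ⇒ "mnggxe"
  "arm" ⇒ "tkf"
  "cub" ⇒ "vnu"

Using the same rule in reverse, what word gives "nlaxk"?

Compare letters: t→m is +19, u→n is +19, n→g is +19 — a constant shift. Every letter moves 19 places later in the alphabet, wrapping around z→a.
Decoding nlaxk: n−19=u, l−19=s, a−19=h, x−19=e, k−19=r.

usher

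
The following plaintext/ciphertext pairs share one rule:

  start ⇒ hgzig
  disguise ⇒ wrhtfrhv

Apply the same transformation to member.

nvnyvi

Each pair mirrors across the alphabet (s↔h, t↔g, a↔z): positions sum to 25. Letters are reflected about the middle of the alphabet (position → 25−position): Atbash.
On member: m↔n, e↔v, m↔n, b↔y, e↔v, r↔i.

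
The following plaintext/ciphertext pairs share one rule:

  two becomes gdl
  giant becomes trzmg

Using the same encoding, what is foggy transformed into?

Each pair mirrors across the alphabet (t↔g, w↔d, o↔l): positions sum to 25. Each letter is replaced by its mirror in the alphabet: a↔z, b↔y, c↔x, and so on (the Atbash cipher).
For foggy: f↔u, o↔l, g↔t, g↔t, y↔b.

ulttb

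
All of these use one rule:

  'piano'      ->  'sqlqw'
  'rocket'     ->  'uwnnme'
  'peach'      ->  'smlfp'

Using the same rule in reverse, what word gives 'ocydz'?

lunar

It's a Vigenère-style cipher with numeric key [3,8,11]: position i shifts by key[i mod 3].
Reversing it on ocydz: o−3=l, c−8=u, y−11=n, d−3=a, z−8=r.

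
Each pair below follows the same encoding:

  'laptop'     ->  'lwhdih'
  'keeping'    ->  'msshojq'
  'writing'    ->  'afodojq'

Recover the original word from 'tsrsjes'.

defense

l(11)→l(11) and a(0)→w(22) fit y≡25x+22 (mod 26); the inverse of 25 mod 26 is 25. Each letter's alphabet position (a=0..z=25) is mapped through 25·x+22 mod 26 — an affine cipher.
Undoing it on tsrsjes: t(19)→25·(19−22)≡3=d; s(18)→25·(18−22)≡4=e; r(17)→25·(17−22)≡5=f; s(18)→25·(18−22)≡4=e; j(9)→25·(9−22)≡13=n; e(4)→25·(4−22)≡18=s; s(18)→25·(18−22)≡4=e (all mod 26).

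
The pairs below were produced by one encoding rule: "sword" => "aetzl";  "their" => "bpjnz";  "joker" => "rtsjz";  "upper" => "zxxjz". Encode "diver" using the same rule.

The shift depends on letter class: consonant s→a is +8, but vowel o→t is +5. Two shifts are in play — +5 for a/e/i/o/u, +8 for every other letter.
Applying it to diver: d(cons)+8=l, i(vowel)+5=n, v(cons)+8=d, e(vowel)+5=j, r(cons)+8=z.

lndjz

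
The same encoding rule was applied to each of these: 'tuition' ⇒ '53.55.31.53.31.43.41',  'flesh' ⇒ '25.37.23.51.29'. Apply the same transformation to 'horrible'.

With a=1..z=26, the number is 2·pos + 13.
Applying it to horrible: h=8→29, o=15→43, r=18→49, r=18→49, i=9→31, b=2→17, l=12→37, e=5→23.

29.43.49.49.31.17.37.23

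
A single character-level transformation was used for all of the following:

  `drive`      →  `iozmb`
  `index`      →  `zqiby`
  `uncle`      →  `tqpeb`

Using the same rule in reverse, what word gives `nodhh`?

d(3)→i(8) and r(17)→o(14) fit y≡19x+3 (mod 26); the inverse of 19 mod 26 is 11. Treating letters as 0–25, the rule is x ↦ 19x + 3 (mod 26).
Undoing it on nodhh: n(13)→11·(13−3)≡6=g; o(14)→11·(14−3)≡17=r; d(3)→11·(3−3)≡0=a; h(7)→11·(7−3)≡18=s; h(7)→11·(7−3)≡18=s (all mod 26).

grass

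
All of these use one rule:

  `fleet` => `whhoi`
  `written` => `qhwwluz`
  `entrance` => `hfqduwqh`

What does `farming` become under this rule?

jqlpudi

The output letters match the input read backwards, each shifted +3: fleet reversed is teelf. Read the word backwards and shift each letter +3.
Applying it to farming: reverse → gnimraf; then shift: g+3=j, n+3=q, i+3=l, m+3=p, r+3=u, a+3=d, f+3=i.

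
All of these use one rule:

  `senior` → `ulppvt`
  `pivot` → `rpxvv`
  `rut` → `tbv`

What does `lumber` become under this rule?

The shift depends on letter class: consonant s→u is +2, but vowel e→l is +7. The rule splits by letter class: vowels +7, consonants +2.
On lumber: l(cons)+2=n, u(vowel)+7=b, m(cons)+2=o, b(cons)+2=d, e(vowel)+7=l, r(cons)+2=t.

nbodlt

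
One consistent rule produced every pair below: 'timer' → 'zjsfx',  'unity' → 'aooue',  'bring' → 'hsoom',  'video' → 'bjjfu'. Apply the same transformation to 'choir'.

iiujx

Shifts by position in timer: pos 0: t→z (+6), pos 1: i→j (+1), pos 2: m→s (+6), pos 3: e→f (+1) — repeating every 2. It's a Vigenère-style cipher with numeric key [6,1]: position i shifts by key[i mod 2].
For choir: c+6=i, h+1=i, o+6=u, i+1=j, r+6=x.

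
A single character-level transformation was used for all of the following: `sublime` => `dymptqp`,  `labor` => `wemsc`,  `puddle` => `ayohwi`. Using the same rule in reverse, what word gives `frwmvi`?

unlike

The shifts repeat in a cycle of length 2: positions 0,1,… shift by +11, +4, then the pattern repeats.
Reversing it on frwmvi: f−11=u, r−4=n, w−11=l, m−4=i, v−11=k, i−4=e.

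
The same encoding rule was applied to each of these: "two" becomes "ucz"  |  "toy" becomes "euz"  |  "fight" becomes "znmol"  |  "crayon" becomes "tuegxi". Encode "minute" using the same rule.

Two steps: reverse the string, then apply a Caesar shift of +6.
Applying it to minute: reverse → etunim; then shift: e+6=k, t+6=z, u+6=a, n+6=t, i+6=o, m+6=s.

kzatos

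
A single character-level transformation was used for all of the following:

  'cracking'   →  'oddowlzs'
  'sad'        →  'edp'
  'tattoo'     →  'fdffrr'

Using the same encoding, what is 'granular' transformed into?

sddzxxdd

Two shifts are in play — +3 for a/e/i/o/u, +12 for every other letter.
On granular: g(cons)+12=s, r(cons)+12=d, a(vowel)+3=d, n(cons)+12=z, u(vowel)+3=x, l(cons)+12=x, a(vowel)+3=d, r(cons)+12=d.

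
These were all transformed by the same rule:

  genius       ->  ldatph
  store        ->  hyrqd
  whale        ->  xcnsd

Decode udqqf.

ferry

Treating letters as 0–25, the rule is x ↦ 17x + 13 (mod 26).
Reversing it on udqqf: u(20)→23·(20−13)≡5=f; d(3)→23·(3−13)≡4=e; q(16)→23·(16−13)≡17=r; q(16)→23·(16−13)≡17=r; f(5)→23·(5−13)≡24=y (all mod 26).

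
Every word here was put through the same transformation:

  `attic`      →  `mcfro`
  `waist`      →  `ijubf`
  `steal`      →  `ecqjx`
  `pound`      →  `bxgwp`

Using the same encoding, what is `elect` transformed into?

Shifts by position in attic: pos 0: a→m (+12), pos 1: t→c (+9), pos 2: t→f (+12), pos 3: i→r (+9) — repeating every 2. It's a Vigenère-style cipher with numeric key [12,9]: position i shifts by key[i mod 2].
For elect: e+12=q, l+9=u, e+12=q, c+9=l, t+12=f.

quqlf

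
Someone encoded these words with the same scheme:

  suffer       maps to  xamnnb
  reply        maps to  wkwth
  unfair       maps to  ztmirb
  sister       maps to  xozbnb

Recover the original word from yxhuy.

tramp

In suffer: s→x is +5, u→a is +6, f→m is +7, f→n is +8 — the shift increases by 1 each position. Letter i (0-indexed) is shifted by i+5, so successive shifts are 5, 6, 7, ….
Undoing it on yxhuy: y−5=t, x−6=r, h−7=a, u−8=m, y−9=p.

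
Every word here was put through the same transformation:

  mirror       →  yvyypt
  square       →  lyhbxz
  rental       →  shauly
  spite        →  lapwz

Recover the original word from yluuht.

Two steps: reverse the string, then apply a Caesar shift of +7.
Undoing it on yluuht: shift back: y−7=r, l−7=e, u−7=n, u−7=n, h−7=a, t−7=m → rennam; then reverse → manner.

manner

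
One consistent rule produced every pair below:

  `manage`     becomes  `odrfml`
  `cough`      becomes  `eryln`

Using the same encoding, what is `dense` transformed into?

fhrxk

In manage: m→o is +2, a→d is +3, n→r is +4, a→f is +5 — the shift increases by 1 each position. Each letter shifts forward by (position + 2), i.e. 2, 3, 4, … — the shift grows by one for each successive letter.
For dense: d+2=f, e+3=h, n+4=r, s+5=x, e+6=k.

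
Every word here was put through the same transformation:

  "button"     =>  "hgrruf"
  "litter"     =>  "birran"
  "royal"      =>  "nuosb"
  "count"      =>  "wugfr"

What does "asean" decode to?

b(1)→h(7) and u(20)→g(6) fit y≡15x+18 (mod 26); the inverse of 15 mod 26 is 7. Treating letters as 0–25, the rule is x ↦ 15x + 18 (mod 26).
Decoding asean: a(0)→7·(0−18)≡4=e; s(18)→7·(18−18)≡0=a; e(4)→7·(4−18)≡6=g; a(0)→7·(0−18)≡4=e; n(13)→7·(13−18)≡17=r (all mod 26).

eager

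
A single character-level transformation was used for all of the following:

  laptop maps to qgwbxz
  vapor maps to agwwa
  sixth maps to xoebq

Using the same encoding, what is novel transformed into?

In laptop: l→q is +5, a→g is +6, p→w is +7, t→b is +8 — the shift increases by 1 each position. The shift increases by 1 at each position, starting from +5: 5, 6, 7, ….
On novel: n+5=s, o+6=u, v+7=c, e+8=m, l+9=u.

sucmu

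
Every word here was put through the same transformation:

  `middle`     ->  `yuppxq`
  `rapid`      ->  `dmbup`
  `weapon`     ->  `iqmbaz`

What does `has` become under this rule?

tme

This is a Caesar cipher with shift 12.
For has: h+12=t, a+12=m, s+12=e.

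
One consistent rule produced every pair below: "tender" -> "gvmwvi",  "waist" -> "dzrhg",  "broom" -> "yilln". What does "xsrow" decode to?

Each pair mirrors across the alphabet (t↔g, e↔v, n↔m): positions sum to 25. Each letter is replaced by its mirror in the alphabet: a↔z, b↔y, c↔x, and so on (the Atbash cipher).
Decoding xsrow: x↔c, s↔h, r↔i, o↔l, w↔d.

child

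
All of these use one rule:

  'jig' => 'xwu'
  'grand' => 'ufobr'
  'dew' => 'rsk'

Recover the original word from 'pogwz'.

basil

Compare letters: j→x is +14, i→w is +14, g→u is +14 — a constant shift. Every letter moves 14 places later in the alphabet, wrapping around z→a.
Reversing it on pogwz: p−14=b, o−14=a, g−14=s, w−14=i, z−14=l.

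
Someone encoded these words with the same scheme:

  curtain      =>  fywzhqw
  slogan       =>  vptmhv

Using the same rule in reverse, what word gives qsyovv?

notion

Letter i (0-indexed) is shifted by i+3, so successive shifts are 3, 4, 5, ….
Undoing it on qsyovv: q−3=n, s−4=o, y−5=t, o−6=i, v−7=o, v−8=n.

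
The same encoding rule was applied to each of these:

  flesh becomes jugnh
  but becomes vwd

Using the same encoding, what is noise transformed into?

gukqp

The output letters match the input read backwards, each shifted +2: flesh reversed is hself. The word is reversed, then every letter is shifted forward by 2.
For noise: reverse → esion; then shift: e+2=g, s+2=u, i+2=k, o+2=q, n+2=p.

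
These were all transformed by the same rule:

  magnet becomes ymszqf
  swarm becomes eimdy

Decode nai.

bow

Compare letters: m→y is +12, a→m is +12, g→s is +12 — a constant shift. This is a Caesar cipher with shift 12.
Decoding nai: n−12=b, a−12=o, i−12=w.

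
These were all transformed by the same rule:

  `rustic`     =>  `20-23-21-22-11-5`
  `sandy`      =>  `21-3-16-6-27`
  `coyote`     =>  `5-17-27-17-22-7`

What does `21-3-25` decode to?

saw

r is letter #18 and maps to 20: an offset of 2. Letters become their 1-based position plus 2 (so a→3, b→4, …).
Undoing it on 21-3-25: 21→(21−2)÷1=19=s, 3→(3−2)÷1=1=a, 25→(25−2)÷1=23=w.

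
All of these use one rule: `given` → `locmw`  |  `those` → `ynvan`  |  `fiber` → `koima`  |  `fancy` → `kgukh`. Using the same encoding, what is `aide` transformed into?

fokm

In given: g→l is +5, i→o is +6, v→c is +7, e→m is +8 — the shift increases by 1 each position. Letter i (0-indexed) is shifted by i+5, so successive shifts are 5, 6, 7, ….
For aide: a+5=f, i+6=o, d+7=k, e+8=m.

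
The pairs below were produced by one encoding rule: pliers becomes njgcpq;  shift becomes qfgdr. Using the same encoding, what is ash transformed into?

This is a Caesar cipher with shift 24.
On ash: a+24=y, s+24=q, h+24=f.

yqf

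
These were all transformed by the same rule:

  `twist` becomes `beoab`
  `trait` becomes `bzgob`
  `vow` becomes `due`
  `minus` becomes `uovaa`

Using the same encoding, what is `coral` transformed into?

The shift depends on letter class: consonant t→b is +8, but vowel i→o is +6. Vowels shift forward by 6 and consonants shift forward by 8.
For coral: c(cons)+8=k, o(vowel)+6=u, r(cons)+8=z, a(vowel)+6=g, l(cons)+8=t.

kuzgt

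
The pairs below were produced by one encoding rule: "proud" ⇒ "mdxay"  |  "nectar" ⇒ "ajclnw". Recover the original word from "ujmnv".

The output letters match the input read backwards, each shifted +9: proud reversed is duorp. The word is reversed, then every letter is shifted forward by 9.
Reversing it on ujmnv: shift back: u−9=l, j−9=a, m−9=d, n−9=e, v−9=m → ladem; then reverse → medal.

medal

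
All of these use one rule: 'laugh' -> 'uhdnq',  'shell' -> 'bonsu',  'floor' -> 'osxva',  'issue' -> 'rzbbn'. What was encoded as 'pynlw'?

Shifts by position in laugh: pos 0: l→u (+9), pos 1: a→h (+7), pos 2: u→d (+9), pos 3: g→n (+7) — repeating every 2. The shifts repeat in a cycle of length 2: positions 0,1,… shift by +9, +7, then the pattern repeats.
Reversing it on pynlw: p−9=g, y−7=r, n−9=e, l−7=e, w−9=n.

green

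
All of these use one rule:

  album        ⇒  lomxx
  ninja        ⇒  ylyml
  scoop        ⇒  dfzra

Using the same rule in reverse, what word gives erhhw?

A repeating key of period 2 is used — shifts +11, +3 over and over.
Undoing it on erhhw: e−11=t, r−3=o, h−11=w, h−3=e, w−11=l.

towel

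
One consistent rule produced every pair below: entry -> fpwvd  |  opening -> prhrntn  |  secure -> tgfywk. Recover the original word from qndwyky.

In entry: e→f is +1, n→p is +2, t→w is +3, r→v is +4 — the shift increases by 1 each position. Each letter shifts forward by (position + 1), i.e. 1, 2, 3, … — the shift grows by one for each successive letter.
Decoding qndwyky: q−1=p, n−2=l, d−3=a, w−4=s, y−5=t, k−6=e, y−7=r.

plaster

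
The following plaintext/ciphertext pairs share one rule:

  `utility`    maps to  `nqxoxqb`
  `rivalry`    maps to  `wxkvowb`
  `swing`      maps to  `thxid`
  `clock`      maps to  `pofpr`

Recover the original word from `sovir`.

blank

u(20)→n(13) and t(19)→q(16) fit y≡23x+21 (mod 26); the inverse of 23 mod 26 is 17. This is an affine cipher: with a=0,…,z=25, each position x becomes (23x+21) mod 26.
Undoing it on sovir: s(18)→17·(18−21)≡1=b; o(14)→17·(14−21)≡11=l; v(21)→17·(21−21)≡0=a; i(8)→17·(8−21)≡13=n; r(17)→17·(17−21)≡10=k (all mod 26).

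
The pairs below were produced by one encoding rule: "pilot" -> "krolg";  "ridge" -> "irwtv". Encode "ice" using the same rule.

Each pair mirrors across the alphabet (p↔k, i↔r, l↔o): positions sum to 25. Letters are reflected about the middle of the alphabet (position → 25−position): Atbash.
Applying it to ice: i↔r, c↔x, e↔v.

rxv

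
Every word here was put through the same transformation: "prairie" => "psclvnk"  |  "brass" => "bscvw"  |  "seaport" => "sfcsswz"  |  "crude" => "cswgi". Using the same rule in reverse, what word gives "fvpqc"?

In prairie: p→p is +0, r→s is +1, a→c is +2, i→l is +3 — the shift increases by 1 each position. The shift increases by 1 at each position, starting from +0: 0, 1, 2, ….
Decoding fvpqc: f−0=f, v−1=u, p−2=n, q−3=n, c−4=y.

funny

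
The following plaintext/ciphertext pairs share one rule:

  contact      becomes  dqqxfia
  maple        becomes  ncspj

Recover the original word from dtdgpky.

In contact: c→d is +1, o→q is +2, n→q is +3, t→x is +4 — the shift increases by 1 each position. The shift increases by 1 at each position, starting from +1: 1, 2, 3, ….
Reversing it on dtdgpky: d−1=c, t−2=r, d−3=a, g−4=c, p−5=k, k−6=e, y−7=r.

cracker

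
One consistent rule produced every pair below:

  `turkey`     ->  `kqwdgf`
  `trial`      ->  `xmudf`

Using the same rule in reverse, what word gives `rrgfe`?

stuff

The output letters match the input read backwards, each shifted +12: turkey reversed is yekrut. Read the word backwards and shift each letter +12.
Decoding rrgfe: shift back: r−12=f, r−12=f, g−12=u, f−12=t, e−12=s → ffuts; then reverse → stuff.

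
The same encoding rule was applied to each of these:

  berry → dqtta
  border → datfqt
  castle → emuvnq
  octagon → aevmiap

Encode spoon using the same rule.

The shift depends on letter class: consonant b→d is +2, but vowel e→q is +12. Vowels shift forward by 12 and consonants shift forward by 2.
Applying it to spoon: s(cons)+2=u, p(cons)+2=r, o(vowel)+12=a, o(vowel)+12=a, n(cons)+2=p.

uraap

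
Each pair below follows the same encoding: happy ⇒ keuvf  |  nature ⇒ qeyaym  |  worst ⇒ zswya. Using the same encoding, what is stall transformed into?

In happy: h→k is +3, a→e is +4, p→u is +5, p→v is +6 — the shift increases by 1 each position. Each letter shifts forward by (position + 3), i.e. 3, 4, 5, … — the shift grows by one for each successive letter.
Applying it to stall: s+3=v, t+4=x, a+5=f, l+6=r, l+7=s.

vxfrs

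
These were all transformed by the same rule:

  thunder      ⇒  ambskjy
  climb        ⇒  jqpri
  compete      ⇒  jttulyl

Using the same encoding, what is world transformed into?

dtyqk

Shifts by position in thunder: pos 0: t→a (+7), pos 1: h→m (+5), pos 2: u→b (+7), pos 3: n→s (+5) — repeating every 2. It's a Vigenère-style cipher with numeric key [7,5]: position i shifts by key[i mod 2].
For world: w+7=d, o+5=t, r+7=y, l+5=q, d+7=k.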